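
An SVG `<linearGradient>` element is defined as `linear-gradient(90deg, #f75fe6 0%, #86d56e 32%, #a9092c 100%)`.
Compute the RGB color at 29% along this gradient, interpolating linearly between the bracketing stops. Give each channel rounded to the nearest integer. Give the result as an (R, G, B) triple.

29% lies between the 0% and 32% stops, so the local fraction is t = (29 − 0)/(32 − 0) = 29/32 ≈ 0.9062.
#f75fe6 → (247, 95, 230); #86d56e → (134, 213, 110).
R = 247 + 0.9062 × (134 − 247) = 144.599 → 145
G = 95 + 0.9062 × (213 − 95) = 201.932 → 202
B = 230 + 0.9062 × (110 − 230) = 121.256 → 121

(145, 202, 121)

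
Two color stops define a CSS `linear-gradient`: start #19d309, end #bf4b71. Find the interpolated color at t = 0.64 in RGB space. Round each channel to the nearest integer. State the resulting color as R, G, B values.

(131, 124, 76)

#19d309 → (25, 211, 9); #bf4b71 → (191, 75, 113).
R = 25 + 0.64 × (191 − 25) = 25 + 0.64 × 166 = 131.24 → 131
G = 211 + 0.64 × (75 − 211) = 211 + 0.64 × -136 = 123.96 → 124
B = 9 + 0.64 × (113 − 9) = 9 + 0.64 × 104 = 75.56 → 76
So the blended color is (131, 124, 76), about #837c4c.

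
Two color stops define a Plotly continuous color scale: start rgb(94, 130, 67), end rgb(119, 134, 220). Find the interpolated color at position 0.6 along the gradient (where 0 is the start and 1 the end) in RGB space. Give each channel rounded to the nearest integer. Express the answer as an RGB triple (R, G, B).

(109, 132, 159)

R = 94 + 0.6 × (119 − 94) = 94 + 0.6 × 25 = 109 → 109
G = 130 + 0.6 × (134 − 130) = 130 + 0.6 × 4 = 132.4 → 132
B = 67 + 0.6 × (220 − 67) = 67 + 0.6 × 153 = 158.8 → 159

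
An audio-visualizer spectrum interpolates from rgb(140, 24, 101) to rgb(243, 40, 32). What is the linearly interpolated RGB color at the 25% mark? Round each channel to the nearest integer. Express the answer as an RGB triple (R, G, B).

(166, 28, 84)

25% corresponds to t = 0.25.
R = 140 + 0.25 × (243 − 140) = 140 + 0.25 × 103 = 165.75 → 166
G = 24 + 0.25 × (40 − 24) = 24 + 0.25 × 16 = 28 → 28
B = 101 + 0.25 × (32 − 101) = 101 + 0.25 × -69 = 83.75 → 84
So the blended color is (166, 28, 84), about #a61c54.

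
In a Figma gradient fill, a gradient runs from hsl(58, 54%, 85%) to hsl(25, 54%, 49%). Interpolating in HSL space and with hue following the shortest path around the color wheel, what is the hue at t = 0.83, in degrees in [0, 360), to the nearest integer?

Hue arc: Δh = 25 − 58 = -33° (|Δh| ≤ 180, already the shorter path).
H = 58 + 0.83 × (-33) = 30.61 → 31°

31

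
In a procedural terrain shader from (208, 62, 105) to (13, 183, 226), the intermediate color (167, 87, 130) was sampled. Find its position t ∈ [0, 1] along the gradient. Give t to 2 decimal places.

Invert the lerp on the R channel (largest span, 195): t = (167 − 208) / (13 − 208) = -41/-195 = 0.21026.
Check on G: (87 − 62)/(183 − 62) = 0.2066 ✓

0.21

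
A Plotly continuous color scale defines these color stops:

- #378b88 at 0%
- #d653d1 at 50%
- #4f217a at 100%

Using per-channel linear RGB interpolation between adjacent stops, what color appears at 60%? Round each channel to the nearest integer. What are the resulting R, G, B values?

(187, 73, 192)

60% lies between the 50% and 100% stops, so the local fraction is t = (60 − 50)/(100 − 50) = 10/50 ≈ 0.2.
#d653d1 → (214, 83, 209); #4f217a → (79, 33, 122).
R = 214 + 0.2 × (79 − 214) = 187 → 187
G = 83 + 0.2 × (33 − 83) = 73 → 73
B = 209 + 0.2 × (122 − 209) = 191.6 → 192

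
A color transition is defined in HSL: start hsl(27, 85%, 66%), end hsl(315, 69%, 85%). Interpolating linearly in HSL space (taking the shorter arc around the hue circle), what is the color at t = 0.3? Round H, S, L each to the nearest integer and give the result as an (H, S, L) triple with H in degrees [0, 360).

Hue: 315 − 27 = 288°, but |288| > 180 so the shorter arc goes the other way: Δh = 288 − 360 = -72°.
H = 27 + 0.3 × (-72) = 5.4 → 5°
S = 85 + 0.3 × (69 − 85) = 80.2 → 80%
L = 66 + 0.3 × (85 − 66) = 71.7 → 72%

(5, 80, 72)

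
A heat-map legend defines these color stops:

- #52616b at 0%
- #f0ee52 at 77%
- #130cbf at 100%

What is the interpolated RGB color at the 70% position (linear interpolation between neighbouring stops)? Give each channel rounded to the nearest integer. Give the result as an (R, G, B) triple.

(226, 225, 84)

70% lies between the 0% and 77% stops, so the local fraction is t = (70 − 0)/(77 − 0) = 70/77 ≈ 0.9091.
#52616b → (82, 97, 107); #f0ee52 → (240, 238, 82).
R = 82 + 0.9091 × (240 − 82) = 225.638 → 226
G = 97 + 0.9091 × (238 − 97) = 225.183 → 225
B = 107 + 0.9091 × (82 − 107) = 84.273 → 84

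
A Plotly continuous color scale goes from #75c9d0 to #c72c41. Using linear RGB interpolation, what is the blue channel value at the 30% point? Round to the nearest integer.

B₁ = 208 (from #75c9d0), B₂ = 65 (from #c72c41).
B = 208 + 0.3 × (65 − 208) = 165.1 → 165

165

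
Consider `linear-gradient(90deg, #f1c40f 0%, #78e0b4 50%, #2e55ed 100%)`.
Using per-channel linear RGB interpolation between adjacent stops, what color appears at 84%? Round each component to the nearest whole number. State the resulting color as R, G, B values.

(70, 129, 219)

84% lies between the 50% and 100% stops, so the local fraction is t = (84 − 50)/(100 − 50) = 34/50 ≈ 0.68.
#78e0b4 → (120, 224, 180); #2e55ed → (46, 85, 237).
R = 120 + 0.68 × (46 − 120) = 69.68 → 70
G = 224 + 0.68 × (85 − 224) = 129.48 → 129
B = 180 + 0.68 × (237 − 180) = 218.76 → 219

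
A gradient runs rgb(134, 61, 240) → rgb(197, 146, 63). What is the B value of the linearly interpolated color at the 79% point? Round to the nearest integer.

B = 240 + 0.79 × (63 − 240) = 100.17 → 100

100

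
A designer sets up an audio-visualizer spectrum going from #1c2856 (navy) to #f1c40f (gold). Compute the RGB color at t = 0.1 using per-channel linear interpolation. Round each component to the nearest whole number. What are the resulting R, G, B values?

(49, 56, 79)

#1c2856 → (28, 40, 86); #f1c40f → (241, 196, 15).
R = 28 + 0.1 × (241 − 28) = 28 + 0.1 × 213 = 49.3 → 49
G = 40 + 0.1 × (196 − 40) = 40 + 0.1 × 156 = 55.6 → 56
B = 86 + 0.1 × (15 − 86) = 86 + 0.1 × -71 = 78.9 → 79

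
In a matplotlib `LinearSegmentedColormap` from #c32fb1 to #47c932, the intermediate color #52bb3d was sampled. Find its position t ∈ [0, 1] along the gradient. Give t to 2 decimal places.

0.91

Invert the lerp on the G channel (largest span, 154): t = (187 − 47) / (201 − 47) = 140/154 = 0.90909.
Check on R: (82 − 195)/(71 − 195) = 0.9113 ✓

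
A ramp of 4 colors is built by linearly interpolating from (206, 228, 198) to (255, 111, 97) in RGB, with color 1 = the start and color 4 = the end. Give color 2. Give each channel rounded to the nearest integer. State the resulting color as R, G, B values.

With 4 swatches and endpoints inclusive, swatch 2 sits at t = (2 − 1)/(4 − 1) = 1/3 ≈ 0.3333.
R = 206 + 0.3333 × (255 − 206) = 222.332 → 222
G = 228 + 0.3333 × (111 − 228) = 189.004 → 189
B = 198 + 0.3333 × (97 − 198) = 164.337 → 164

(222, 189, 164)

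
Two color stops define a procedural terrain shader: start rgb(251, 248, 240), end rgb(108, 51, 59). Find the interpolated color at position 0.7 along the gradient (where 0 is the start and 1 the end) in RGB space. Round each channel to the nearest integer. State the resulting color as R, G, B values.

(151, 110, 113)

R = 251 + 0.7 × (108 − 251) = 251 + 0.7 × -143 = 150.9 → 151
G = 248 + 0.7 × (51 − 248) = 248 + 0.7 × -197 = 110.1 → 110
B = 240 + 0.7 × (59 − 240) = 240 + 0.7 × -181 = 113.3 → 113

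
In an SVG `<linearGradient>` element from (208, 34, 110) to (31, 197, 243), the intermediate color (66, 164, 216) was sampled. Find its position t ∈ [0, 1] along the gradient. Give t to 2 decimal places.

0.80

Invert the lerp on the R channel (largest span, 177): t = (66 − 208) / (31 − 208) = -142/-177 = 0.80226.
Check on G: (164 − 34)/(197 − 34) = 0.7975 ✓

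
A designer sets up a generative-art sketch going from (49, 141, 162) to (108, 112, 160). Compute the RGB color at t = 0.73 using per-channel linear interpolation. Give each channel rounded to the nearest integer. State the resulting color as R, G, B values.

R = 49 + 0.73 × (108 − 49) = 49 + 0.73 × 59 = 92.07 → 92
G = 141 + 0.73 × (112 − 141) = 141 + 0.73 × -29 = 119.83 → 120
B = 162 + 0.73 × (160 − 162) = 162 + 0.73 × -2 = 160.54 → 161

(92, 120, 161)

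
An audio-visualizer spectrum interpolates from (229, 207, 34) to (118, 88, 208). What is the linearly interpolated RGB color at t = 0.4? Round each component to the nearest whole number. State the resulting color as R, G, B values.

(185, 159, 104)

R = 229 + 0.4 × (118 − 229) = 229 + 0.4 × -111 = 184.6 → 185
G = 207 + 0.4 × (88 − 207) = 207 + 0.4 × -119 = 159.4 → 159
B = 34 + 0.4 × (208 − 34) = 34 + 0.4 × 174 = 103.6 → 104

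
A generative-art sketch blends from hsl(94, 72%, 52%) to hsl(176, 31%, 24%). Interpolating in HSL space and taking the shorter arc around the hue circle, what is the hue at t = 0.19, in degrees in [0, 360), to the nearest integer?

Hue arc: Δh = 176 − 94 = 82° (|Δh| ≤ 180, already the shorter path).
H = 94 + 0.19 × (82) = 109.58 → 110°

110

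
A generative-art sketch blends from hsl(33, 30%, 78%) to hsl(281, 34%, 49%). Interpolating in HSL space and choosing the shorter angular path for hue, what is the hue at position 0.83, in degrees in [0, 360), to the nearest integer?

300

Hue: 281 − 33 = 248°, but |248| > 180 so the shorter arc goes the other way: Δh = 248 − 360 = -112°.
H = 33 + 0.83 × (-112) = -59.96 → -60 → -60 mod 360 = 300°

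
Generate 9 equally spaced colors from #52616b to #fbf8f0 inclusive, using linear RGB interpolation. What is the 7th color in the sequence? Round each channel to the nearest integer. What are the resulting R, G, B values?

(209, 210, 207)

With 9 swatches and endpoints inclusive, swatch 7 sits at t = (7 − 1)/(9 − 1) = 6/8 ≈ 0.75.
#52616b → (82, 97, 107); #fbf8f0 → (251, 248, 240).
R = 82 + 0.75 × (251 − 82) = 208.75 → 209
G = 97 + 0.75 × (248 − 97) = 210.25 → 210
B = 107 + 0.75 × (240 − 107) = 206.75 → 207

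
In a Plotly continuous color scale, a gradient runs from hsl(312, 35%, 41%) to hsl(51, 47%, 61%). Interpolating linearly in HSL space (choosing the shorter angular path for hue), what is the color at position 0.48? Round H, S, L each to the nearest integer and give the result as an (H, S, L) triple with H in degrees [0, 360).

Hue: 51 − 312 = -261°, but |-261| > 180 so the shorter arc goes the other way: Δh = -261 + 360 = 99°.
H = 312 + 0.48 × (99) = 359.52 → 360 → 360 mod 360 = 0°
S = 35 + 0.48 × (47 − 35) = 40.76 → 41%
L = 41 + 0.48 × (61 − 41) = 50.6 → 51%

(0, 41, 51)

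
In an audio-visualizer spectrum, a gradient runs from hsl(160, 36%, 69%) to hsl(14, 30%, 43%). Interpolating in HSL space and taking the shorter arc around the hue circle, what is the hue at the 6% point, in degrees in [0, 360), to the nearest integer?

Hue arc: Δh = 14 − 160 = -146° (|Δh| ≤ 180, already the shorter path).
H = 160 + 0.06 × (-146) = 151.24 → 151°

151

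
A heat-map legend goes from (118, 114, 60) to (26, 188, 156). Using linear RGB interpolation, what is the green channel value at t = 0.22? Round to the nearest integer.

G = 114 + 0.22 × (188 − 114) = 130.28 → 130

130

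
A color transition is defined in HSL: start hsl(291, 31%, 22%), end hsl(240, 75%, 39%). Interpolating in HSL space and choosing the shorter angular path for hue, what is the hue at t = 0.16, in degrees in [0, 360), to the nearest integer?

Hue arc: Δh = 240 − 291 = -51° (|Δh| ≤ 180, already the shorter path).
H = 291 + 0.16 × (-51) = 282.84 → 283°

283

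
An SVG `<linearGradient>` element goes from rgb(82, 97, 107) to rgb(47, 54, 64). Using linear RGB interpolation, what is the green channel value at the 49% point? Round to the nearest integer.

G = 97 + 0.49 × (54 − 97) = 75.93 → 76

76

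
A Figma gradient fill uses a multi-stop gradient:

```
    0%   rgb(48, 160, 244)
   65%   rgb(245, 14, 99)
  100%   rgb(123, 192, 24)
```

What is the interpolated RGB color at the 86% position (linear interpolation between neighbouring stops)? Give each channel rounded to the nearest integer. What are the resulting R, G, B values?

(172, 121, 54)

86% lies between the 65% and 100% stops, so the local fraction is t = (86 − 65)/(100 − 65) = 21/35 ≈ 0.6.
R = 245 + 0.6 × (123 − 245) = 171.8 → 172
G = 14 + 0.6 × (192 − 14) = 120.8 → 121
B = 99 + 0.6 × (24 − 99) = 54 → 54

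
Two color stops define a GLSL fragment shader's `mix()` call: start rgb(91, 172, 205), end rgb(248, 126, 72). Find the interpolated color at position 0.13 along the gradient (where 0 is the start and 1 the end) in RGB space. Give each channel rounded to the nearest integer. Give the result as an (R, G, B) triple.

R = 91 + 0.13 × (248 − 91) = 91 + 0.13 × 157 = 111.41 → 111
G = 172 + 0.13 × (126 − 172) = 172 + 0.13 × -46 = 166.02 → 166
B = 205 + 0.13 × (72 − 205) = 205 + 0.13 × -133 = 187.71 → 188

(111, 166, 188)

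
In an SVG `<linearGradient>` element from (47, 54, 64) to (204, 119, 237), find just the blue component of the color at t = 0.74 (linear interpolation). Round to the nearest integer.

B = 64 + 0.74 × (237 − 64) = 192.02 → 192

192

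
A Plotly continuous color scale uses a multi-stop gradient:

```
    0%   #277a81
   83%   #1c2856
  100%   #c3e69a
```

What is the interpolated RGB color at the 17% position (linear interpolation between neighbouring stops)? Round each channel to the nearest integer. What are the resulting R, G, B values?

(37, 105, 120)

17% lies between the 0% and 83% stops, so the local fraction is t = (17 − 0)/(83 − 0) = 17/83 ≈ 0.2048.
#277a81 → (39, 122, 129); #1c2856 → (28, 40, 86).
R = 39 + 0.2048 × (28 − 39) = 36.747 → 37
G = 122 + 0.2048 × (40 − 122) = 105.206 → 105
B = 129 + 0.2048 × (86 − 129) = 120.194 → 120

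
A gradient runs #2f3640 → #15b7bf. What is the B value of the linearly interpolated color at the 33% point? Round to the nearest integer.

106

B₁ = 64 (from #2f3640), B₂ = 191 (from #15b7bf).
B = 64 + 0.33 × (191 − 64) = 105.91 → 106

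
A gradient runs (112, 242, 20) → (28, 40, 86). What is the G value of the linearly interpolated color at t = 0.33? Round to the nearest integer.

175

G = 242 + 0.33 × (40 − 242) = 175.34 → 175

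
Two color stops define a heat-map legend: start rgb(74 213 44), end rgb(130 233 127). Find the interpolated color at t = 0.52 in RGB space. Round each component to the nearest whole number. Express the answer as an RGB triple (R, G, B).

(103, 223, 87)

R = 74 + 0.52 × (130 − 74) = 74 + 0.52 × 56 = 103.12 → 103
G = 213 + 0.52 × (233 − 213) = 213 + 0.52 × 20 = 223.4 → 223
B = 44 + 0.52 × (127 − 44) = 44 + 0.52 × 83 = 87.16 → 87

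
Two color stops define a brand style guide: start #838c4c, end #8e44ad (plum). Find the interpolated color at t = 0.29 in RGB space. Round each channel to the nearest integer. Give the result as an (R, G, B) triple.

#838c4c → (131, 140, 76); #8e44ad → (142, 68, 173).
R = 131 + 0.29 × (142 − 131) = 131 + 0.29 × 11 = 134.19 → 134
G = 140 + 0.29 × (68 − 140) = 140 + 0.29 × -72 = 119.12 → 119
B = 76 + 0.29 × (173 − 76) = 76 + 0.29 × 97 = 104.13 → 104

(134, 119, 104)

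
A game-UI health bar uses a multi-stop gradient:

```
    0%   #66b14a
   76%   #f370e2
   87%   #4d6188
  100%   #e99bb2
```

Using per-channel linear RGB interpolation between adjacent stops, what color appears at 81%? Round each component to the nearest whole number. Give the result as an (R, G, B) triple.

81% lies between the 76% and 87% stops, so the local fraction is t = (81 − 76)/(87 − 76) = 5/11 ≈ 0.4545.
#f370e2 → (243, 112, 226); #4d6188 → (77, 97, 136).
R = 243 + 0.4545 × (77 − 243) = 167.553 → 168
G = 112 + 0.4545 × (97 − 112) = 105.183 → 105
B = 226 + 0.4545 × (136 − 226) = 185.095 → 185

(168, 105, 185)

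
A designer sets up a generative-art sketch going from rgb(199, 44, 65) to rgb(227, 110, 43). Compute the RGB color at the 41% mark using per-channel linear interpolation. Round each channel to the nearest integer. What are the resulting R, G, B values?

41% corresponds to t = 0.41.
R = 199 + 0.41 × (227 − 199) = 199 + 0.41 × 28 = 210.48 → 210
G = 44 + 0.41 × (110 − 44) = 44 + 0.41 × 66 = 71.06 → 71
B = 65 + 0.41 × (43 − 65) = 65 + 0.41 × -22 = 55.98 → 56

(210, 71, 56)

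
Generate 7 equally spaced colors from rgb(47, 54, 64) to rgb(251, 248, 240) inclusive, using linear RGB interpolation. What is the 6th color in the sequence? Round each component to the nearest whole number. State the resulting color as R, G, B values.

With 7 swatches and endpoints inclusive, swatch 6 sits at t = (6 − 1)/(7 − 1) = 5/6 ≈ 0.8333.
R = 47 + 0.8333 × (251 − 47) = 216.993 → 217
G = 54 + 0.8333 × (248 − 54) = 215.66 → 216
B = 64 + 0.8333 × (240 − 64) = 210.661 → 211

(217, 216, 211)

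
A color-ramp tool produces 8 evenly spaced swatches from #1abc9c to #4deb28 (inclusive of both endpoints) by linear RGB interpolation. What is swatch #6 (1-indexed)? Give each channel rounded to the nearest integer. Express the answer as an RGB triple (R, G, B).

(62, 222, 73)

With 8 swatches and endpoints inclusive, swatch 6 sits at t = (6 − 1)/(8 − 1) = 5/7 ≈ 0.7143.
#1abc9c → (26, 188, 156); #4deb28 → (77, 235, 40).
R = 26 + 0.7143 × (77 − 26) = 62.429 → 62
G = 188 + 0.7143 × (235 − 188) = 221.572 → 222
B = 156 + 0.7143 × (40 − 156) = 73.141 → 73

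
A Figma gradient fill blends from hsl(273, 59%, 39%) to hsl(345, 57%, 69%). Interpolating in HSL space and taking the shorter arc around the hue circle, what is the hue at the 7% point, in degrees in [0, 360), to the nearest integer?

Hue arc: Δh = 345 − 273 = 72° (|Δh| ≤ 180, already the shorter path).
H = 273 + 0.07 × (72) = 278.04 → 278°

278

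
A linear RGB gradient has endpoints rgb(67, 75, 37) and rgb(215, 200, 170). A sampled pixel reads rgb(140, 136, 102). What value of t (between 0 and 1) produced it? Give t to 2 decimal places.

Invert the lerp on the R channel (largest span, 148): t = (140 − 67) / (215 − 67) = 73/148 = 0.49324.
Check on G: (136 − 75)/(200 − 75) = 0.488 ✓

0.49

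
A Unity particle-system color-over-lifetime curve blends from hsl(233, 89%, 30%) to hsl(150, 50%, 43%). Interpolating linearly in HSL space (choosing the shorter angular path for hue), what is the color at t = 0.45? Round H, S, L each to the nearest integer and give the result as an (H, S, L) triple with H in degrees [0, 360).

(196, 71, 36)

Hue arc: Δh = 150 − 233 = -83° (|Δh| ≤ 180, already the shorter path).
H = 233 + 0.45 × (-83) = 195.65 → 196°
S = 89 + 0.45 × (50 − 89) = 71.45 → 71%
L = 30 + 0.45 × (43 − 30) = 35.85 → 36%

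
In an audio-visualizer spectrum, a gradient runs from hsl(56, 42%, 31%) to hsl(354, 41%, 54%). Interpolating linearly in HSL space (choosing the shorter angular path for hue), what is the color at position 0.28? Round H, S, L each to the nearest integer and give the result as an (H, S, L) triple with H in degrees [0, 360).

Hue: 354 − 56 = 298°, but |298| > 180 so the shorter arc goes the other way: Δh = 298 − 360 = -62°.
H = 56 + 0.28 × (-62) = 38.64 → 39°
S = 42 + 0.28 × (41 − 42) = 41.72 → 42%
L = 31 + 0.28 × (54 − 31) = 37.44 → 37%

(39, 42, 37)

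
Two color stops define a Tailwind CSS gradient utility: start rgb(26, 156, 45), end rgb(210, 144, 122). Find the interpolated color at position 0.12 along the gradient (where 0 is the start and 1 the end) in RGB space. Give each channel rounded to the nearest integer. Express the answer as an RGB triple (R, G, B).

R = 26 + 0.12 × (210 − 26) = 26 + 0.12 × 184 = 48.08 → 48
G = 156 + 0.12 × (144 − 156) = 156 + 0.12 × -12 = 154.56 → 155
B = 45 + 0.12 × (122 − 45) = 45 + 0.12 × 77 = 54.24 → 54

(48, 155, 54)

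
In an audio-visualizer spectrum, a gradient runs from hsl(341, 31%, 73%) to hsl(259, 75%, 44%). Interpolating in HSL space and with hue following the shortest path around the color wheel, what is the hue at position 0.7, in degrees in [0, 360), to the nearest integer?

284

Hue arc: Δh = 259 − 341 = -82° (|Δh| ≤ 180, already the shorter path).
H = 341 + 0.7 × (-82) = 283.6 → 284°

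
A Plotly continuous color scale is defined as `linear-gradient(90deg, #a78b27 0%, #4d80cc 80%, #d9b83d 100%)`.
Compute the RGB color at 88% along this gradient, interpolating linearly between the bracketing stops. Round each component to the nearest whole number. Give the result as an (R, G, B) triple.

88% lies between the 80% and 100% stops, so the local fraction is t = (88 − 80)/(100 − 80) = 8/20 ≈ 0.4.
#4d80cc → (77, 128, 204); #d9b83d → (217, 184, 61).
R = 77 + 0.4 × (217 − 77) = 133 → 133
G = 128 + 0.4 × (184 − 128) = 150.4 → 150
B = 204 + 0.4 × (61 − 204) = 146.8 → 147

(133, 150, 147)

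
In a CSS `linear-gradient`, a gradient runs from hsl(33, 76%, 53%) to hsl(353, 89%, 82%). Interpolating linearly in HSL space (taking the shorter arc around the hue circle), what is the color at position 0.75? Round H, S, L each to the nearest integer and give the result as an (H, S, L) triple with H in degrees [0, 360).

(3, 86, 75)

Hue: 353 − 33 = 320°, but |320| > 180 so the shorter arc goes the other way: Δh = 320 − 360 = -40°.
H = 33 + 0.75 × (-40) = 3 → 3°
S = 76 + 0.75 × (89 − 76) = 85.75 → 86%
L = 53 + 0.75 × (82 − 53) = 74.75 → 75%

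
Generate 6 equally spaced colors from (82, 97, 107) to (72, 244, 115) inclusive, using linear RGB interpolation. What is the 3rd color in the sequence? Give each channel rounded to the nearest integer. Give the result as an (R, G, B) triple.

With 6 swatches and endpoints inclusive, swatch 3 sits at t = (3 − 1)/(6 − 1) = 2/5 ≈ 0.4.
R = 82 + 0.4 × (72 − 82) = 78 → 78
G = 97 + 0.4 × (244 − 97) = 155.8 → 156
B = 107 + 0.4 × (115 − 107) = 110.2 → 110

(78, 156, 110)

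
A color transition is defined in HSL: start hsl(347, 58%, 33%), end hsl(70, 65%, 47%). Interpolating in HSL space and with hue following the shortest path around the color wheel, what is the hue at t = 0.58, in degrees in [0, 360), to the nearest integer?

35

Hue: 70 − 347 = -277°, but |-277| > 180 so the shorter arc goes the other way: Δh = -277 + 360 = 83°.
H = 347 + 0.58 × (83) = 395.14 → 395 → 395 mod 360 = 35°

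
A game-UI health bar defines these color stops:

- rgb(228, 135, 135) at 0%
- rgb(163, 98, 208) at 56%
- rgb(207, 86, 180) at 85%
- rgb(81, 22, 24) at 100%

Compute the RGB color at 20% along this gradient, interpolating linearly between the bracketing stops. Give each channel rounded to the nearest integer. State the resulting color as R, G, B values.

20% lies between the 0% and 56% stops, so the local fraction is t = (20 − 0)/(56 − 0) = 20/56 ≈ 0.3571.
R = 228 + 0.3571 × (163 − 228) = 204.788 → 205
G = 135 + 0.3571 × (98 − 135) = 121.787 → 122
B = 135 + 0.3571 × (208 − 135) = 161.068 → 161

(205, 122, 161)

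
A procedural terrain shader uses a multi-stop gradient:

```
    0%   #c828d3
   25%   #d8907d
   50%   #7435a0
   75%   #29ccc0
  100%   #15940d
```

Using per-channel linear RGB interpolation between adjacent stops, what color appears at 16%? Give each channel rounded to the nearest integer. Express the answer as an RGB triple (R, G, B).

(210, 107, 156)

16% lies between the 0% and 25% stops, so the local fraction is t = (16 − 0)/(25 − 0) = 16/25 ≈ 0.64.
#c828d3 → (200, 40, 211); #d8907d → (216, 144, 125).
R = 200 + 0.64 × (216 − 200) = 210.24 → 210
G = 40 + 0.64 × (144 − 40) = 106.56 → 107
B = 211 + 0.64 × (125 − 211) = 155.96 → 156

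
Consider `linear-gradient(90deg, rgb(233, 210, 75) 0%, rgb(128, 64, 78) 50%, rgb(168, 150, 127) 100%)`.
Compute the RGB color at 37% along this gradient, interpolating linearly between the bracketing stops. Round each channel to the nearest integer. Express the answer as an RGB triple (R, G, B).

(155, 102, 77)

37% lies between the 0% and 50% stops, so the local fraction is t = (37 − 0)/(50 − 0) = 37/50 ≈ 0.74.
R = 233 + 0.74 × (128 − 233) = 155.3 → 155
G = 210 + 0.74 × (64 − 210) = 101.96 → 102
B = 75 + 0.74 × (78 − 75) = 77.22 → 77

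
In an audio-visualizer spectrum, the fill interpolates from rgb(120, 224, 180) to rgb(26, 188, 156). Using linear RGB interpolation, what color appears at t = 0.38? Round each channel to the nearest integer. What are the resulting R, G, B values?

(84, 210, 171)

R = 120 + 0.38 × (26 − 120) = 120 + 0.38 × -94 = 84.28 → 84
G = 224 + 0.38 × (188 − 224) = 224 + 0.38 × -36 = 210.32 → 210
B = 180 + 0.38 × (156 − 180) = 180 + 0.38 × -24 = 170.88 → 171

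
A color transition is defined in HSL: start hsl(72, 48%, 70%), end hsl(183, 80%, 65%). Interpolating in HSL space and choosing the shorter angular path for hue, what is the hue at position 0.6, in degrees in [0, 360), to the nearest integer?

139

Hue arc: Δh = 183 − 72 = 111° (|Δh| ≤ 180, already the shorter path).
H = 72 + 0.6 × (111) = 138.6 → 139°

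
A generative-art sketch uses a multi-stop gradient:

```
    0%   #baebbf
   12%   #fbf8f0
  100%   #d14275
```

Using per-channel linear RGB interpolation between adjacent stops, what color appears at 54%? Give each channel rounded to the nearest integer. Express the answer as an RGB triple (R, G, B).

54% lies between the 12% and 100% stops, so the local fraction is t = (54 − 12)/(100 − 12) = 42/88 ≈ 0.4773.
#fbf8f0 → (251, 248, 240); #d14275 → (209, 66, 117).
R = 251 + 0.4773 × (209 − 251) = 230.953 → 231
G = 248 + 0.4773 × (66 − 248) = 161.131 → 161
B = 240 + 0.4773 × (117 − 240) = 181.292 → 181

(231, 161, 181)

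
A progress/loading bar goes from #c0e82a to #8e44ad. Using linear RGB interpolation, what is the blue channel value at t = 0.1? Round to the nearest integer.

55

B₁ = 42 (from #c0e82a), B₂ = 173 (from #8e44ad).
B = 42 + 0.1 × (173 − 42) = 55.1 → 55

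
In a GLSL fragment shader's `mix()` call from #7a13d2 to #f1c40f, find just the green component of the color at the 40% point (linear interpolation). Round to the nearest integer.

G₁ = 19 (from #7a13d2), G₂ = 196 (from #f1c40f).
G = 19 + 0.4 × (196 − 19) = 89.8 → 90

90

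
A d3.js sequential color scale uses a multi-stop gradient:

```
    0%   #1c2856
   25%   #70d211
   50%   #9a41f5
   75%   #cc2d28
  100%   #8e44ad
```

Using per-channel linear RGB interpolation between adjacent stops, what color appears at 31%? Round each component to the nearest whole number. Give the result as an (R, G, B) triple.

31% lies between the 25% and 50% stops, so the local fraction is t = (31 − 25)/(50 − 25) = 6/25 ≈ 0.24.
#70d211 → (112, 210, 17); #9a41f5 → (154, 65, 245).
R = 112 + 0.24 × (154 − 112) = 122.08 → 122
G = 210 + 0.24 × (65 − 210) = 175.2 → 175
B = 17 + 0.24 × (245 − 17) = 71.72 → 72

(122, 175, 72)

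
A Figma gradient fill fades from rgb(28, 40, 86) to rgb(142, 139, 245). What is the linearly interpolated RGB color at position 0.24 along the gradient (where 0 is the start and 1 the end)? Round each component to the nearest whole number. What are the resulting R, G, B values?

(55, 64, 124)

R = 28 + 0.24 × (142 − 28) = 28 + 0.24 × 114 = 55.36 → 55
G = 40 + 0.24 × (139 − 40) = 40 + 0.24 × 99 = 63.76 → 64
B = 86 + 0.24 × (245 − 86) = 86 + 0.24 × 159 = 124.16 → 124
So the blended color is (55, 64, 124), about #37407c.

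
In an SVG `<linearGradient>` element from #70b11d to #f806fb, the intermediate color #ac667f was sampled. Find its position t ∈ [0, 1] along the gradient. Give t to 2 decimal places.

Invert the lerp on the B channel (largest span, 222): t = (127 − 29) / (251 − 29) = 98/222 = 0.44144.
Check on R: (172 − 112)/(248 − 112) = 0.4412 ✓

0.44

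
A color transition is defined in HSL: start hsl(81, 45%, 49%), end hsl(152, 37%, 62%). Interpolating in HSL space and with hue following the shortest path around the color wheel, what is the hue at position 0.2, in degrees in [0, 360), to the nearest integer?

95

Hue arc: Δh = 152 − 81 = 71° (|Δh| ≤ 180, already the shorter path).
H = 81 + 0.2 × (71) = 95.2 → 95°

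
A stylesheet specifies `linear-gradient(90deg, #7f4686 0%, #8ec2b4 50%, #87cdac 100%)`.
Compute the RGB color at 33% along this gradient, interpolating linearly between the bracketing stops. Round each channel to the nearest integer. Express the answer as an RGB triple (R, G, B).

(137, 152, 164)

33% lies between the 0% and 50% stops, so the local fraction is t = (33 − 0)/(50 − 0) = 33/50 ≈ 0.66.
#7f4686 → (127, 70, 134); #8ec2b4 → (142, 194, 180).
R = 127 + 0.66 × (142 − 127) = 136.9 → 137
G = 70 + 0.66 × (194 − 70) = 151.84 → 152
B = 134 + 0.66 × (180 − 134) = 164.36 → 164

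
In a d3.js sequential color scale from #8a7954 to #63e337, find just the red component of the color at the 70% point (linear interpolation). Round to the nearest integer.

R₁ = 138 (from #8a7954), R₂ = 99 (from #63e337).
R = 138 + 0.7 × (99 − 138) = 110.7 → 111

111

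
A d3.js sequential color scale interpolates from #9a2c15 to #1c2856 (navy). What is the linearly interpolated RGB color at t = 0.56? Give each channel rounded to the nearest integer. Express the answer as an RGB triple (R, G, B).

(83, 42, 57)

#9a2c15 → (154, 44, 21); #1c2856 → (28, 40, 86).
R = 154 + 0.56 × (28 − 154) = 154 + 0.56 × -126 = 83.44 → 83
G = 44 + 0.56 × (40 − 44) = 44 + 0.56 × -4 = 41.76 → 42
B = 21 + 0.56 × (86 − 21) = 21 + 0.56 × 65 = 57.4 → 57
So the blended color is (83, 42, 57), about #532a39.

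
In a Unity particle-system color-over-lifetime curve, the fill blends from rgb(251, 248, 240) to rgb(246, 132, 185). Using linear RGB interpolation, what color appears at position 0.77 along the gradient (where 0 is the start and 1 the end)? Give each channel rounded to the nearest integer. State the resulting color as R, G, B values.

(247, 159, 198)

R = 251 + 0.77 × (246 − 251) = 251 + 0.77 × -5 = 247.15 → 247
G = 248 + 0.77 × (132 − 248) = 248 + 0.77 × -116 = 158.68 → 159
B = 240 + 0.77 × (185 − 240) = 240 + 0.77 × -55 = 197.65 → 198
So the blended color is (247, 159, 198), about #f79fc6.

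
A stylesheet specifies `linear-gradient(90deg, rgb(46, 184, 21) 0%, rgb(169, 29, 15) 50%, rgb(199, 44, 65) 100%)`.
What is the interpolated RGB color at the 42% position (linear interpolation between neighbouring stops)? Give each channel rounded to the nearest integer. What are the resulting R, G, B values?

42% lies between the 0% and 50% stops, so the local fraction is t = (42 − 0)/(50 − 0) = 42/50 ≈ 0.84.
R = 46 + 0.84 × (169 − 46) = 149.32 → 149
G = 184 + 0.84 × (29 − 184) = 53.8 → 54
B = 21 + 0.84 × (15 − 21) = 15.96 → 16

(149, 54, 16)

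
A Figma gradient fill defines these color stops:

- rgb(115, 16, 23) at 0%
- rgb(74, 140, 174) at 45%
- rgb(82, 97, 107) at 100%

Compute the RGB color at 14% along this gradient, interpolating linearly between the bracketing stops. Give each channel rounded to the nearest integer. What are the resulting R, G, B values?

14% lies between the 0% and 45% stops, so the local fraction is t = (14 − 0)/(45 − 0) = 14/45 ≈ 0.3111.
R = 115 + 0.3111 × (74 − 115) = 102.245 → 102
G = 16 + 0.3111 × (140 − 16) = 54.576 → 55
B = 23 + 0.3111 × (174 − 23) = 69.976 → 70

(102, 55, 70)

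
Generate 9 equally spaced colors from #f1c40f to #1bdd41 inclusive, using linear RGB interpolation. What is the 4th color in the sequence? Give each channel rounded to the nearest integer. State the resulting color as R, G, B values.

(161, 205, 34)

With 9 swatches and endpoints inclusive, swatch 4 sits at t = (4 − 1)/(9 − 1) = 3/8 ≈ 0.375.
#f1c40f → (241, 196, 15); #1bdd41 → (27, 221, 65).
R = 241 + 0.375 × (27 − 241) = 160.75 → 161
G = 196 + 0.375 × (221 − 196) = 205.375 → 205
B = 15 + 0.375 × (65 − 15) = 33.75 → 34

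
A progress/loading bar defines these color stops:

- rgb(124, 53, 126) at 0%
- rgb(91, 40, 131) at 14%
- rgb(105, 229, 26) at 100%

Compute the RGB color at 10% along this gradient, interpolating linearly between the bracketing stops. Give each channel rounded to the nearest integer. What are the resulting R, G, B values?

(100, 44, 130)

10% lies between the 0% and 14% stops, so the local fraction is t = (10 − 0)/(14 − 0) = 10/14 ≈ 0.7143.
R = 124 + 0.7143 × (91 − 124) = 100.428 → 100
G = 53 + 0.7143 × (40 − 53) = 43.714 → 44
B = 126 + 0.7143 × (131 − 126) = 129.572 → 130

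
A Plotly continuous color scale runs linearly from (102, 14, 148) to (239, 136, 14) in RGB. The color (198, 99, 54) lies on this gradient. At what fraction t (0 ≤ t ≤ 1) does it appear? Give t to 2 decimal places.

Invert the lerp on the R channel (largest span, 137): t = (198 − 102) / (239 − 102) = 96/137 = 0.70073.
Check on G: (99 − 14)/(136 − 14) = 0.6967 ✓

0.70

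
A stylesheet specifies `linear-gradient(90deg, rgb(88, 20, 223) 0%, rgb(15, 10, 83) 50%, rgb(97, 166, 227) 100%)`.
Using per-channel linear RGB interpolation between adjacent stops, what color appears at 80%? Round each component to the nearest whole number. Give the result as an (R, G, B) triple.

80% lies between the 50% and 100% stops, so the local fraction is t = (80 − 50)/(100 − 50) = 30/50 ≈ 0.6.
R = 15 + 0.6 × (97 − 15) = 64.2 → 64
G = 10 + 0.6 × (166 − 10) = 103.6 → 104
B = 83 + 0.6 × (227 − 83) = 169.4 → 169

(64, 104, 169)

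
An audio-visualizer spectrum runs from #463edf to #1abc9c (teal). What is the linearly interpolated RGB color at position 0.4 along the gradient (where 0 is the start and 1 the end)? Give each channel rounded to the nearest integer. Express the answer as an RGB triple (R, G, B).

#463edf → (70, 62, 223); #1abc9c → (26, 188, 156).
R = 70 + 0.4 × (26 − 70) = 70 + 0.4 × -44 = 52.4 → 52
G = 62 + 0.4 × (188 − 62) = 62 + 0.4 × 126 = 112.4 → 112
B = 223 + 0.4 × (156 − 223) = 223 + 0.4 × -67 = 196.2 → 196

(52, 112, 196)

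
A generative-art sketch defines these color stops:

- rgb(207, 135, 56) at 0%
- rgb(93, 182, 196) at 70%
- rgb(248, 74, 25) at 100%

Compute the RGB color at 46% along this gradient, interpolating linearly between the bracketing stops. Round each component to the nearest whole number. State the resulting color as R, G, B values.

46% lies between the 0% and 70% stops, so the local fraction is t = (46 − 0)/(70 − 0) = 46/70 ≈ 0.6571.
R = 207 + 0.6571 × (93 − 207) = 132.091 → 132
G = 135 + 0.6571 × (182 − 135) = 165.884 → 166
B = 56 + 0.6571 × (196 − 56) = 147.994 → 148

(132, 166, 148)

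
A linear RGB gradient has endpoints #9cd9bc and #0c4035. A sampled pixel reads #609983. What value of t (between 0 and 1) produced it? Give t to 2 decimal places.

0.42

Invert the lerp on the G channel (largest span, 153): t = (153 − 217) / (64 − 217) = -64/-153 = 0.4183.
Check on R: (96 − 156)/(12 − 156) = 0.4167 ✓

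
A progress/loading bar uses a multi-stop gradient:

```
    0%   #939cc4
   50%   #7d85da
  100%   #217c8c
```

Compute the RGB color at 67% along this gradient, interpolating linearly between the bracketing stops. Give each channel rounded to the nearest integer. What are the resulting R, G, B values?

67% lies between the 50% and 100% stops, so the local fraction is t = (67 − 50)/(100 − 50) = 17/50 ≈ 0.34.
#7d85da → (125, 133, 218); #217c8c → (33, 124, 140).
R = 125 + 0.34 × (33 − 125) = 93.72 → 94
G = 133 + 0.34 × (124 − 133) = 129.94 → 130
B = 218 + 0.34 × (140 − 218) = 191.48 → 191

(94, 130, 191)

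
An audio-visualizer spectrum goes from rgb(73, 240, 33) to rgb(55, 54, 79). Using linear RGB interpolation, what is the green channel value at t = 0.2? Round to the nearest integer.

G = 240 + 0.2 × (54 − 240) = 202.8 → 203

203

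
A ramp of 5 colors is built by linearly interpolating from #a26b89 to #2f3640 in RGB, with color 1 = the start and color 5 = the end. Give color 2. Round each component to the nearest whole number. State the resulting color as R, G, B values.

With 5 swatches and endpoints inclusive, swatch 2 sits at t = (2 − 1)/(5 − 1) = 1/4 ≈ 0.25.
#a26b89 → (162, 107, 137); #2f3640 → (47, 54, 64).
R = 162 + 0.25 × (47 − 162) = 133.25 → 133
G = 107 + 0.25 × (54 − 107) = 93.75 → 94
B = 137 + 0.25 × (64 − 137) = 118.75 → 119

(133, 94, 119)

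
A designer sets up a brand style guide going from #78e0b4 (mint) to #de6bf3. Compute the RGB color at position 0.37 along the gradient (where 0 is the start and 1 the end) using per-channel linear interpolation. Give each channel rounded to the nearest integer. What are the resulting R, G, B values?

(158, 181, 203)

#78e0b4 → (120, 224, 180); #de6bf3 → (222, 107, 243).
R = 120 + 0.37 × (222 − 120) = 120 + 0.37 × 102 = 157.74 → 158
G = 224 + 0.37 × (107 − 224) = 224 + 0.37 × -117 = 180.71 → 181
B = 180 + 0.37 × (243 − 180) = 180 + 0.37 × 63 = 203.31 → 203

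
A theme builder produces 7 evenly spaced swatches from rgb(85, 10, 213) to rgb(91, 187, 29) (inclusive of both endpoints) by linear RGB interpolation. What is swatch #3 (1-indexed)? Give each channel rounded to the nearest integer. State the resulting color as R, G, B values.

(87, 69, 152)

With 7 swatches and endpoints inclusive, swatch 3 sits at t = (3 − 1)/(7 − 1) = 2/6 ≈ 0.3333.
R = 85 + 0.3333 × (91 − 85) = 87 → 87
G = 10 + 0.3333 × (187 − 10) = 68.994 → 69
B = 213 + 0.3333 × (29 − 213) = 151.673 → 152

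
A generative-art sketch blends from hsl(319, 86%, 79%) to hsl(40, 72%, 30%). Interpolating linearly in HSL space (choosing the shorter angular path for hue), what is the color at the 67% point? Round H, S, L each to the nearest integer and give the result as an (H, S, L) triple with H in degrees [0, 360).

Hue: 40 − 319 = -279°, but |-279| > 180 so the shorter arc goes the other way: Δh = -279 + 360 = 81°.
H = 319 + 0.67 × (81) = 373.27 → 373 → 373 mod 360 = 13°
S = 86 + 0.67 × (72 − 86) = 76.62 → 77%
L = 79 + 0.67 × (30 − 79) = 46.17 → 46%

(13, 77, 46)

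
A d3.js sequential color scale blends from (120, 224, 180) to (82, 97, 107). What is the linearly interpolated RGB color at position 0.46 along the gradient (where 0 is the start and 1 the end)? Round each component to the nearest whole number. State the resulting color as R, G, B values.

(103, 166, 146)

R = 120 + 0.46 × (82 − 120) = 120 + 0.46 × -38 = 102.52 → 103
G = 224 + 0.46 × (97 − 224) = 224 + 0.46 × -127 = 165.58 → 166
B = 180 + 0.46 × (107 − 180) = 180 + 0.46 × -73 = 146.42 → 146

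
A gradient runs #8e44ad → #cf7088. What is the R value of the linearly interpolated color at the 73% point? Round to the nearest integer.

189

R₁ = 142 (from #8e44ad), R₂ = 207 (from #cf7088).
R = 142 + 0.73 × (207 − 142) = 189.45 → 189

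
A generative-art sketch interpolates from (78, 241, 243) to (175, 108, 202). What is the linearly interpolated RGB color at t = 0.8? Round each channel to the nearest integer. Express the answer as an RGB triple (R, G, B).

(156, 135, 210)

R = 78 + 0.8 × (175 − 78) = 78 + 0.8 × 97 = 155.6 → 156
G = 241 + 0.8 × (108 − 241) = 241 + 0.8 × -133 = 134.6 → 135
B = 243 + 0.8 × (202 − 243) = 243 + 0.8 × -41 = 210.2 → 210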